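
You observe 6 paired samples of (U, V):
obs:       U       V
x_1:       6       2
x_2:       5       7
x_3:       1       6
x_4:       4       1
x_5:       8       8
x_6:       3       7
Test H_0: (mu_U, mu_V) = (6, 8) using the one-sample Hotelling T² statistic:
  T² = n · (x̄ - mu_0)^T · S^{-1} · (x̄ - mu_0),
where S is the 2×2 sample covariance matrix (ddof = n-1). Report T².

Step 1 — sample mean vector:
  mean(U) = (6 + 5 + 1 + 4 + 8 + 3) / 6 = 27/6 = 4.5
  mean(V) = (2 + 7 + 6 + 1 + 8 + 7) / 6 = 31/6 = 5.1667
  x̄ = (4.5, 5.1667),  deviation x̄ - mu_0 = (4.5, 5.1667) - (6, 8) = (-1.5, -2.8333).

Step 2 — sample covariance matrix, S[i,j] = (1/(n-1)) · Σ_k (x_{k,i} - mean_i) · (x_{k,j} - mean_j), divisor n-1 = 5:
  S[U,U] = ((1.5)·(1.5) + (0.5)·(0.5) + (-3.5)·(-3.5) + (-0.5)·(-0.5) + (3.5)·(3.5) + (-1.5)·(-1.5)) / 5 = 29.5/5 = 5.9
  S[U,V] = ((1.5)·(-3.1667) + (0.5)·(1.8333) + (-3.5)·(0.8333) + (-0.5)·(-4.1667) + (3.5)·(2.8333) + (-1.5)·(1.8333)) / 5 = 2.5/5 = 0.5
  S[V,V] = ((-3.1667)·(-3.1667) + (1.8333)·(1.8333) + (0.8333)·(0.8333) + (-4.1667)·(-4.1667) + (2.8333)·(2.8333) + (1.8333)·(1.8333)) / 5 = 42.8333/5 = 8.5667
  S = [[5.9, 0.5],
 [0.5, 8.5667]].

Step 3 — invert S. det(S) = 5.9·8.5667 - (0.5)² = 50.2933.
  S^{-1} = (1/det) · [[d, -b], [-b, a]] = [[0.1703, -0.0099],
 [-0.0099, 0.1173]].

Step 4 — quadratic form (x̄ - mu_0)^T · S^{-1} · (x̄ - mu_0):
  S^{-1} · (x̄ - mu_0) = (-0.2273, -0.3175),
  (x̄ - mu_0)^T · [...] = (-1.5)·(-0.2273) + (-2.8333)·(-0.3175) = 1.2405.

Step 5 — scale by n: T² = 6 · 1.2405 = 7.443.

T² ≈ 7.443


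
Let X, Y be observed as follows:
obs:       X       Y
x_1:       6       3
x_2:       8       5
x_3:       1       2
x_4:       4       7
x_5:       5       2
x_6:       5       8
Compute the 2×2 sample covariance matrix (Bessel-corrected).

Step 1 — column means:
  mean(X) = (6 + 8 + 1 + 4 + 5 + 5) / 6 = 29/6 = 4.8333
  mean(Y) = (3 + 5 + 2 + 7 + 2 + 8) / 6 = 27/6 = 4.5

Step 2 — sample covariance S[i,j] = (1/(n-1)) · Σ_k (x_{k,i} - mean_i) · (x_{k,j} - mean_j), with n-1 = 5.
  S[X,X] = ((1.1667)·(1.1667) + (3.1667)·(3.1667) + (-3.8333)·(-3.8333) + (-0.8333)·(-0.8333) + (0.1667)·(0.1667) + (0.1667)·(0.1667)) / 5 = 26.8333/5 = 5.3667
  S[X,Y] = ((1.1667)·(-1.5) + (3.1667)·(0.5) + (-3.8333)·(-2.5) + (-0.8333)·(2.5) + (0.1667)·(-2.5) + (0.1667)·(3.5)) / 5 = 7.5/5 = 1.5
  S[Y,Y] = ((-1.5)·(-1.5) + (0.5)·(0.5) + (-2.5)·(-2.5) + (2.5)·(2.5) + (-2.5)·(-2.5) + (3.5)·(3.5)) / 5 = 33.5/5 = 6.7

S is symmetric (S[j,i] = S[i,j]). Assembling:

S = [[5.3667, 1.5],
 [1.5, 6.7]]


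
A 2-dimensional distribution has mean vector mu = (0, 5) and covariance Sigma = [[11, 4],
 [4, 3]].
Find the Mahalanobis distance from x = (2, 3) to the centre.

Step 1 — centre the observation: (x - mu) = (2, -2).

Step 2 — invert Sigma. det(Sigma) = 11·3 - (4)² = 17.
  Sigma^{-1} = (1/det) · [[d, -b], [-b, a]] = [[0.1765, -0.2353],
 [-0.2353, 0.6471]].

Step 3 — form the quadratic (x - mu)^T · Sigma^{-1} · (x - mu):
  Sigma^{-1} · (x - mu) = (0.8235, -1.7647).
  (x - mu)^T · [Sigma^{-1} · (x - mu)] = (2)·(0.8235) + (-2)·(-1.7647) = 5.1765.

Step 4 — take square root: d = √(5.1765) ≈ 2.2752.

d(x, mu) = √(5.1765) ≈ 2.2752


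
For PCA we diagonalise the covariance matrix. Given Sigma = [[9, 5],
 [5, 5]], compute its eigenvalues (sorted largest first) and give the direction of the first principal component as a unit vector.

Step 1 — characteristic polynomial of 2×2 Sigma:
  det(Sigma - λI) = λ² - trace · λ + det = 0.
  trace = 9 + 5 = 14, det = 9·5 - (5)² = 20.
Step 2 — discriminant:
  Δ = trace² - 4·det = 196 - 80 = 116.
Step 3 — eigenvalues:
  λ = (trace ± √Δ)/2 = (14 ± 10.7703)/2,
  λ_1 = 12.3852,  λ_2 = 1.6148.

Step 4 — unit eigenvector for λ_1: solve (Sigma - λ_1 I)v = 0. First row:
  (9 - 12.3852)·v_x + (5)·v_y = 0, i.e. (-3.3852)·v_x + (5)·v_y = 0,
  so v ∝ (b, λ_1 - a) = (5, 3.3852) = u.
  ||u|| = √((5)² + (3.3852)²) = √(36.4593) ≈ 6.0382,
  v_1 = u/||u|| ≈ (0.8281, 0.5606) (||v_1|| = 1).

λ_1 = 12.3852,  λ_2 = 1.6148;  v_1 ≈ (0.8281, 0.5606)


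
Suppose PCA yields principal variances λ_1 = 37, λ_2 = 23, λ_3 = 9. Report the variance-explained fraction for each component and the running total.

Step 1 — total variance = trace(Sigma) = Σ λ_i = 37 + 23 + 9 = 69.

Step 2 — fraction explained by component i = λ_i / Σ λ:
  PC1: 37/69 = 0.5362
  PC2: 23/69 = 0.3333
  PC3: 9/69 = 0.1304

Step 3 — cumulative fraction after k components = (λ_1 + ... + λ_k) / Σ λ:
  k = 1: 37/69 = 0.5362
  k = 2: (37 + 23)/69 = 60/69 = 0.8696
  k = 3: (37 + 23 + 9)/69 = 69/69 = 1

Summary (fraction, with percent):

explained: PC1 0.5362 (53.62%), PC2 0.3333 (33.33%), PC3 0.1304 (13.04%);  cumulative: 0.5362, 0.8696, 1


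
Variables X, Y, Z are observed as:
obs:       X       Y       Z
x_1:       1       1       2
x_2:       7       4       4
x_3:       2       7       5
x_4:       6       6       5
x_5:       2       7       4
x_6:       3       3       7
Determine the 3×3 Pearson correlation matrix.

Step 1 — column means:
  mean(X) = (1 + 7 + 2 + 6 + 2 + 3) / 6 = 21/6 = 3.5
  mean(Y) = (1 + 4 + 7 + 6 + 7 + 3) / 6 = 28/6 = 4.6667
  mean(Z) = (2 + 4 + 5 + 5 + 4 + 7) / 6 = 27/6 = 4.5

Step 2 — sample variances and covariances s[i,j] = (1/(n-1)) · Σ_k (x_{k,i} - mean_i) · (x_{k,j} - mean_j), with n-1 = 5:
  s[X,X] = ((-2.5)·(-2.5) + (3.5)·(3.5) + (-1.5)·(-1.5) + (2.5)·(2.5) + (-1.5)·(-1.5) + (-0.5)·(-0.5)) / 5 = 29.5/5 = 5.9
  s[X,Y] = ((-2.5)·(-3.6667) + (3.5)·(-0.6667) + (-1.5)·(2.3333) + (2.5)·(1.3333) + (-1.5)·(2.3333) + (-0.5)·(-1.6667)) / 5 = 4/5 = 0.8
  s[X,Z] = ((-2.5)·(-2.5) + (3.5)·(-0.5) + (-1.5)·(0.5) + (2.5)·(0.5) + (-1.5)·(-0.5) + (-0.5)·(2.5)) / 5 = 4.5/5 = 0.9
  s[Y,Y] = ((-3.6667)·(-3.6667) + (-0.6667)·(-0.6667) + (2.3333)·(2.3333) + (1.3333)·(1.3333) + (2.3333)·(2.3333) + (-1.6667)·(-1.6667)) / 5 = 29.3333/5 = 5.8667
  s[Y,Z] = ((-3.6667)·(-2.5) + (-0.6667)·(-0.5) + (2.3333)·(0.5) + (1.3333)·(0.5) + (2.3333)·(-0.5) + (-1.6667)·(2.5)) / 5 = 6/5 = 1.2
  s[Z,Z] = ((-2.5)·(-2.5) + (-0.5)·(-0.5) + (0.5)·(0.5) + (0.5)·(0.5) + (-0.5)·(-0.5) + (2.5)·(2.5)) / 5 = 13.5/5 = 2.7
  Sample standard deviations s_i = √(s[i,i]):
  s(X) = √(5.9) = 2.429
  s(Y) = √(5.8667) = 2.4221
  s(Z) = √(2.7) = 1.6432

Step 3 — r_{ij} = s_{ij} / (s_i · s_j):
  r[X,X] = 1 (diagonal).
  r[X,Y] = 0.8 / (2.429 · 2.4221) = 0.8 / 5.8833 = 0.136
  r[X,Z] = 0.9 / (2.429 · 1.6432) = 0.9 / 3.9912 = 0.2255
  r[Y,Y] = 1 (diagonal).
  r[Y,Z] = 1.2 / (2.4221 · 1.6432) = 1.2 / 3.9799 = 0.3015
  r[Z,Z] = 1 (diagonal).

R is symmetric with unit diagonal. Assembling:

R = [[1, 0.136, 0.2255],
 [0.136, 1, 0.3015],
 [0.2255, 0.3015, 1]]


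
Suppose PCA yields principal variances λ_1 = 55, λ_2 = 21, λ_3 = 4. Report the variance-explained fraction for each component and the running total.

Step 1 — total variance = trace(Sigma) = Σ λ_i = 55 + 21 + 4 = 80.

Step 2 — fraction explained by component i = λ_i / Σ λ:
  PC1: 55/80 = 0.6875
  PC2: 21/80 = 0.2625
  PC3: 4/80 = 0.05

Step 3 — cumulative fraction after k components = (λ_1 + ... + λ_k) / Σ λ:
  k = 1: 55/80 = 0.6875
  k = 2: (55 + 21)/80 = 76/80 = 0.95
  k = 3: (55 + 21 + 4)/80 = 80/80 = 1

Summary (fraction, with percent):

explained: PC1 0.6875 (68.75%), PC2 0.2625 (26.25%), PC3 0.05 (5%);  cumulative: 0.6875, 0.95, 1


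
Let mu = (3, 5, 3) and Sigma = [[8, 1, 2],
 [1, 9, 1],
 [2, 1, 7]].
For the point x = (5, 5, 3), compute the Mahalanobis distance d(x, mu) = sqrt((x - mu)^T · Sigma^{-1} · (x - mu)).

Step 1 — centre the observation: (x - mu) = (2, 0, 0).

Step 2 — invert Sigma (cofactor / det for 3×3, or solve directly):
  Sigma^{-1} = [[0.1357, -0.0109, -0.0372],
 [-0.0109, 0.1138, -0.0131],
 [-0.0372, -0.0131, 0.1554]].

Step 3 — form the quadratic (x - mu)^T · Sigma^{-1} · (x - mu):
  Sigma^{-1} · (x - mu) = (0.2713, -0.0219, -0.0744).
  (x - mu)^T · [Sigma^{-1} · (x - mu)] = (2)·(0.2713) + (0)·(-0.0219) + (0)·(-0.0744) = 0.5427.

Step 4 — take square root: d = √(0.5427) ≈ 0.7367.

d(x, mu) = √(0.5427) ≈ 0.7367


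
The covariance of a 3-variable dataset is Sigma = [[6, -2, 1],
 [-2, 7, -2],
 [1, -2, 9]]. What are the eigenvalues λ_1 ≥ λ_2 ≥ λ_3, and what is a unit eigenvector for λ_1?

Step 1 — characteristic polynomial p(λ) = det(λI - Sigma) = λ³ - tr·λ² + c_1·λ - det, where tr = trace, c_1 = sum of the principal 2×2 minors, det = det(Sigma):
  tr = 6 + 7 + 9 = 22,
  c_1 = (6·7 - (-2)²) + (6·9 - (1)²) + (7·9 - (-2)²) = 38 + 53 + 59 = 150,
  det = 6·(7·9 - (-2)²) - (-2)·((-2)·9 - (-2)·(1)) + (1)·((-2)·(-2) - 7·(1)) = 6·(59) - (-2)·(-16) + (1)·(-3) = 319.
  So p(λ) = λ³ - 22λ² + 150λ - 319.
Step 2 — look for an integer root (rational root theorem: any rational root is an integer divisor of 319). Testing λ = 11:
  p(11) = 1331 - 2662 + 1650 - 319 = 0  ✓
  Dividing out (λ - 11): p(λ) = (λ - 11)(λ² - 11λ + 29).
Step 3 — remaining eigenvalues from the quadratic λ² - 11λ + 29 = 0:
  Δ = 11² - 4·29 = 121 - 116 = 5,  λ = (11 ± √5)/2 = (11 ± 2.2361)/2 ≈ 6.618 or 4.382.
  Sorted: λ_1 = 11,  λ_2 = 6.618,  λ_3 = 4.382  (check: sum = 22 = tr ✓).

Step 4 — unit eigenvector for λ_1 = 11: v spans the null space of (Sigma - λ_1 I), whose rows are
  r_1 = (-5, -2, 1),  r_2 = (-2, -4, -2),  r_3 = (1, -2, -2).
  v is orthogonal to every row, so take v ∝ r_1 × r_2 = ((-2)·(-2) - (1)·(-4), (1)·(-2) - (-5)·(-2), (-5)·(-4) - (-2)·(-2)) = (8, -12, 16).
  Rescale (divide by 4): u = (2, -3, 4).
  ||u|| = √((2)² + (-3)² + (4)²) = √(29) ≈ 5.3852,  v_1 = u/||u|| ≈ (0.3714, -0.5571, 0.7428) (||v_1|| = 1).

λ_1 = 11,  λ_2 = 6.618,  λ_3 = 4.382;  v_1 ≈ (0.3714, -0.5571, 0.7428)


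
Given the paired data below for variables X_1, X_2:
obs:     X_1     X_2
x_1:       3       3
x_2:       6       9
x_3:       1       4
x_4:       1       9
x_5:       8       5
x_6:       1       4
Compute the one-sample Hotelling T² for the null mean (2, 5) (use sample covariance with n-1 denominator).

Step 1 — sample mean vector:
  mean(X_1) = (3 + 6 + 1 + 1 + 8 + 1) / 6 = 20/6 = 3.3333
  mean(X_2) = (3 + 9 + 4 + 9 + 5 + 4) / 6 = 34/6 = 5.6667
  x̄ = (3.3333, 5.6667),  deviation x̄ - mu_0 = (3.3333, 5.6667) - (2, 5) = (1.3333, 0.6667).

Step 2 — sample covariance matrix, S[i,j] = (1/(n-1)) · Σ_k (x_{k,i} - mean_i) · (x_{k,j} - mean_j), divisor n-1 = 5:
  S[X_1,X_1] = ((-0.3333)·(-0.3333) + (2.6667)·(2.6667) + (-2.3333)·(-2.3333) + (-2.3333)·(-2.3333) + (4.6667)·(4.6667) + (-2.3333)·(-2.3333)) / 5 = 45.3333/5 = 9.0667
  S[X_1,X_2] = ((-0.3333)·(-2.6667) + (2.6667)·(3.3333) + (-2.3333)·(-1.6667) + (-2.3333)·(3.3333) + (4.6667)·(-0.6667) + (-2.3333)·(-1.6667)) / 5 = 6.6667/5 = 1.3333
  S[X_2,X_2] = ((-2.6667)·(-2.6667) + (3.3333)·(3.3333) + (-1.6667)·(-1.6667) + (3.3333)·(3.3333) + (-0.6667)·(-0.6667) + (-1.6667)·(-1.6667)) / 5 = 35.3333/5 = 7.0667
  S = [[9.0667, 1.3333],
 [1.3333, 7.0667]].

Step 3 — invert S. det(S) = 9.0667·7.0667 - (1.3333)² = 62.2933.
  S^{-1} = (1/det) · [[d, -b], [-b, a]] = [[0.1134, -0.0214],
 [-0.0214, 0.1455]].

Step 4 — quadratic form (x̄ - mu_0)^T · S^{-1} · (x̄ - mu_0):
  S^{-1} · (x̄ - mu_0) = (0.137, 0.0685),
  (x̄ - mu_0)^T · [...] = (1.3333)·(0.137) + (0.6667)·(0.0685) = 0.2283.

Step 5 — scale by n: T² = 6 · 0.2283 = 1.3699.

T² ≈ 1.3699


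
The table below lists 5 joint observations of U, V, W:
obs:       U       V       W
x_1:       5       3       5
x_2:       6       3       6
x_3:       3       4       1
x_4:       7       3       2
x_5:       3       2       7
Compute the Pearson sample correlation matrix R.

Step 1 — column means:
  mean(U) = (5 + 6 + 3 + 7 + 3) / 5 = 24/5 = 4.8
  mean(V) = (3 + 3 + 4 + 3 + 2) / 5 = 15/5 = 3
  mean(W) = (5 + 6 + 1 + 2 + 7) / 5 = 21/5 = 4.2

Step 2 — sample variances and covariances s[i,j] = (1/(n-1)) · Σ_k (x_{k,i} - mean_i) · (x_{k,j} - mean_j), with n-1 = 4:
  s[U,U] = ((0.2)·(0.2) + (1.2)·(1.2) + (-1.8)·(-1.8) + (2.2)·(2.2) + (-1.8)·(-1.8)) / 4 = 12.8/4 = 3.2
  s[U,V] = ((0.2)·(0) + (1.2)·(0) + (-1.8)·(1) + (2.2)·(0) + (-1.8)·(-1)) / 4 = 0/4 = 0
  s[U,W] = ((0.2)·(0.8) + (1.2)·(1.8) + (-1.8)·(-3.2) + (2.2)·(-2.2) + (-1.8)·(2.8)) / 4 = -1.8/4 = -0.45
  s[V,V] = ((0)·(0) + (0)·(0) + (1)·(1) + (0)·(0) + (-1)·(-1)) / 4 = 2/4 = 0.5
  s[V,W] = ((0)·(0.8) + (0)·(1.8) + (1)·(-3.2) + (0)·(-2.2) + (-1)·(2.8)) / 4 = -6/4 = -1.5
  s[W,W] = ((0.8)·(0.8) + (1.8)·(1.8) + (-3.2)·(-3.2) + (-2.2)·(-2.2) + (2.8)·(2.8)) / 4 = 26.8/4 = 6.7
  Sample standard deviations s_i = √(s[i,i]):
  s(U) = √(3.2) = 1.7889
  s(V) = √(0.5) = 0.7071
  s(W) = √(6.7) = 2.5884

Step 3 — r_{ij} = s_{ij} / (s_i · s_j):
  r[U,U] = 1 (diagonal).
  r[U,V] = 0 / (1.7889 · 0.7071) = 0 / 1.2649 = 0
  r[U,W] = -0.45 / (1.7889 · 2.5884) = -0.45 / 4.6303 = -0.0972
  r[V,V] = 1 (diagonal).
  r[V,W] = -1.5 / (0.7071 · 2.5884) = -1.5 / 1.8303 = -0.8195
  r[W,W] = 1 (diagonal).

R is symmetric with unit diagonal. Assembling:

R = [[1, 0, -0.0972],
 [0, 1, -0.8195],
 [-0.0972, -0.8195, 1]]


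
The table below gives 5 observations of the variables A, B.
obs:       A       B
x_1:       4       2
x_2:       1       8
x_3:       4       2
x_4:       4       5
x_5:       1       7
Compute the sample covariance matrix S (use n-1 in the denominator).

Step 1 — column means:
  mean(A) = (4 + 1 + 4 + 4 + 1) / 5 = 14/5 = 2.8
  mean(B) = (2 + 8 + 2 + 5 + 7) / 5 = 24/5 = 4.8

Step 2 — sample covariance S[i,j] = (1/(n-1)) · Σ_k (x_{k,i} - mean_i) · (x_{k,j} - mean_j), with n-1 = 4.
  S[A,A] = ((1.2)·(1.2) + (-1.8)·(-1.8) + (1.2)·(1.2) + (1.2)·(1.2) + (-1.8)·(-1.8)) / 4 = 10.8/4 = 2.7
  S[A,B] = ((1.2)·(-2.8) + (-1.8)·(3.2) + (1.2)·(-2.8) + (1.2)·(0.2) + (-1.8)·(2.2)) / 4 = -16.2/4 = -4.05
  S[B,B] = ((-2.8)·(-2.8) + (3.2)·(3.2) + (-2.8)·(-2.8) + (0.2)·(0.2) + (2.2)·(2.2)) / 4 = 30.8/4 = 7.7

S is symmetric (S[j,i] = S[i,j]). Assembling:

S = [[2.7, -4.05],
 [-4.05, 7.7]]


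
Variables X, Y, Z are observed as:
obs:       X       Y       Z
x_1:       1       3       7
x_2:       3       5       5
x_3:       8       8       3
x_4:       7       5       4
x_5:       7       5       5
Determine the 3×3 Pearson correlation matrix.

Step 1 — column means:
  mean(X) = (1 + 3 + 8 + 7 + 7) / 5 = 26/5 = 5.2
  mean(Y) = (3 + 5 + 8 + 5 + 5) / 5 = 26/5 = 5.2
  mean(Z) = (7 + 5 + 3 + 4 + 5) / 5 = 24/5 = 4.8

Step 2 — sample variances and covariances s[i,j] = (1/(n-1)) · Σ_k (x_{k,i} - mean_i) · (x_{k,j} - mean_j), with n-1 = 4:
  s[X,X] = ((-4.2)·(-4.2) + (-2.2)·(-2.2) + (2.8)·(2.8) + (1.8)·(1.8) + (1.8)·(1.8)) / 4 = 36.8/4 = 9.2
  s[X,Y] = ((-4.2)·(-2.2) + (-2.2)·(-0.2) + (2.8)·(2.8) + (1.8)·(-0.2) + (1.8)·(-0.2)) / 4 = 16.8/4 = 4.2
  s[X,Z] = ((-4.2)·(2.2) + (-2.2)·(0.2) + (2.8)·(-1.8) + (1.8)·(-0.8) + (1.8)·(0.2)) / 4 = -15.8/4 = -3.95
  s[Y,Y] = ((-2.2)·(-2.2) + (-0.2)·(-0.2) + (2.8)·(2.8) + (-0.2)·(-0.2) + (-0.2)·(-0.2)) / 4 = 12.8/4 = 3.2
  s[Y,Z] = ((-2.2)·(2.2) + (-0.2)·(0.2) + (2.8)·(-1.8) + (-0.2)·(-0.8) + (-0.2)·(0.2)) / 4 = -9.8/4 = -2.45
  s[Z,Z] = ((2.2)·(2.2) + (0.2)·(0.2) + (-1.8)·(-1.8) + (-0.8)·(-0.8) + (0.2)·(0.2)) / 4 = 8.8/4 = 2.2
  Sample standard deviations s_i = √(s[i,i]):
  s(X) = √(9.2) = 3.0332
  s(Y) = √(3.2) = 1.7889
  s(Z) = √(2.2) = 1.4832

Step 3 — r_{ij} = s_{ij} / (s_i · s_j):
  r[X,X] = 1 (diagonal).
  r[X,Y] = 4.2 / (3.0332 · 1.7889) = 4.2 / 5.4259 = 0.7741
  r[X,Z] = -3.95 / (3.0332 · 1.4832) = -3.95 / 4.4989 = -0.878
  r[Y,Y] = 1 (diagonal).
  r[Y,Z] = -2.45 / (1.7889 · 1.4832) = -2.45 / 2.6533 = -0.9234
  r[Z,Z] = 1 (diagonal).

R is symmetric with unit diagonal. Assembling:

R = [[1, 0.7741, -0.878],
 [0.7741, 1, -0.9234],
 [-0.878, -0.9234, 1]]


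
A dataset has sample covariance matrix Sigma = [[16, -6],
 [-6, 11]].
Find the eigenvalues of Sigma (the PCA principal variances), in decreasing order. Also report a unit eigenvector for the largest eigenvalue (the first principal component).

Step 1 — characteristic polynomial of 2×2 Sigma:
  det(Sigma - λI) = λ² - trace · λ + det = 0.
  trace = 16 + 11 = 27, det = 16·11 - (-6)² = 140.
Step 2 — discriminant:
  Δ = trace² - 4·det = 729 - 560 = 169.
Step 3 — eigenvalues:
  λ = (trace ± √Δ)/2 = (27 ± 13)/2,
  λ_1 = 20,  λ_2 = 7.

Step 4 — unit eigenvector for λ_1: solve (Sigma - λ_1 I)v = 0. First row:
  (16 - 20)·v_x + (-6)·v_y = 0, i.e. (-4)·v_x + (-6)·v_y = 0,
  so v ∝ (b, λ_1 - a) = (-6, 4); multiply by -1 so the first entry is positive: u = (6, -4).
  ||u|| = √((6)² + (-4)²) = √(52) ≈ 7.2111,
  v_1 = u/||u|| ≈ (0.8321, -0.5547) (||v_1|| = 1).

λ_1 = 20,  λ_2 = 7;  v_1 ≈ (0.8321, -0.5547)


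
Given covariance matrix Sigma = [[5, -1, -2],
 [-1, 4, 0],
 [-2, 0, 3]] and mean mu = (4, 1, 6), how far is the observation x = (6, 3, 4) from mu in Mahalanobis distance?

Step 1 — centre the observation: (x - mu) = (2, 2, -2).

Step 2 — invert Sigma (cofactor / det for 3×3, or solve directly):
  Sigma^{-1} = [[0.2927, 0.0732, 0.1951],
 [0.0732, 0.2683, 0.0488],
 [0.1951, 0.0488, 0.4634]].

Step 3 — form the quadratic (x - mu)^T · Sigma^{-1} · (x - mu):
  Sigma^{-1} · (x - mu) = (0.3415, 0.5854, -0.439).
  (x - mu)^T · [Sigma^{-1} · (x - mu)] = (2)·(0.3415) + (2)·(0.5854) + (-2)·(-0.439) = 2.7317.

Step 4 — take square root: d = √(2.7317) ≈ 1.6528.

d(x, mu) = √(2.7317) ≈ 1.6528


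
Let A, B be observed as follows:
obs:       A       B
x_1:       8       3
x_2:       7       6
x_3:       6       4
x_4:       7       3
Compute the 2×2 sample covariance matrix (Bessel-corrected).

Step 1 — column means:
  mean(A) = (8 + 7 + 6 + 7) / 4 = 28/4 = 7
  mean(B) = (3 + 6 + 4 + 3) / 4 = 16/4 = 4

Step 2 — sample covariance S[i,j] = (1/(n-1)) · Σ_k (x_{k,i} - mean_i) · (x_{k,j} - mean_j), with n-1 = 3.
  S[A,A] = ((1)·(1) + (0)·(0) + (-1)·(-1) + (0)·(0)) / 3 = 2/3 = 0.6667
  S[A,B] = ((1)·(-1) + (0)·(2) + (-1)·(0) + (0)·(-1)) / 3 = -1/3 = -0.3333
  S[B,B] = ((-1)·(-1) + (2)·(2) + (0)·(0) + (-1)·(-1)) / 3 = 6/3 = 2

S is symmetric (S[j,i] = S[i,j]). Assembling:

S = [[0.6667, -0.3333],
 [-0.3333, 2]]


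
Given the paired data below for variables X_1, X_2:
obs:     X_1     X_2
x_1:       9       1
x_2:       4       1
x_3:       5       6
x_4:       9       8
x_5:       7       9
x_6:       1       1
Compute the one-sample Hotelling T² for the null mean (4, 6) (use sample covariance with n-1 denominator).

Step 1 — sample mean vector:
  mean(X_1) = (9 + 4 + 5 + 9 + 7 + 1) / 6 = 35/6 = 5.8333
  mean(X_2) = (1 + 1 + 6 + 8 + 9 + 1) / 6 = 26/6 = 4.3333
  x̄ = (5.8333, 4.3333),  deviation x̄ - mu_0 = (5.8333, 4.3333) - (4, 6) = (1.8333, -1.6667).

Step 2 — sample covariance matrix, S[i,j] = (1/(n-1)) · Σ_k (x_{k,i} - mean_i) · (x_{k,j} - mean_j), divisor n-1 = 5:
  S[X_1,X_1] = ((3.1667)·(3.1667) + (-1.8333)·(-1.8333) + (-0.8333)·(-0.8333) + (3.1667)·(3.1667) + (1.1667)·(1.1667) + (-4.8333)·(-4.8333)) / 5 = 48.8333/5 = 9.7667
  S[X_1,X_2] = ((3.1667)·(-3.3333) + (-1.8333)·(-3.3333) + (-0.8333)·(1.6667) + (3.1667)·(3.6667) + (1.1667)·(4.6667) + (-4.8333)·(-3.3333)) / 5 = 27.3333/5 = 5.4667
  S[X_2,X_2] = ((-3.3333)·(-3.3333) + (-3.3333)·(-3.3333) + (1.6667)·(1.6667) + (3.6667)·(3.6667) + (4.6667)·(4.6667) + (-3.3333)·(-3.3333)) / 5 = 71.3333/5 = 14.2667
  S = [[9.7667, 5.4667],
 [5.4667, 14.2667]].

Step 3 — invert S. det(S) = 9.7667·14.2667 - (5.4667)² = 109.4533.
  S^{-1} = (1/det) · [[d, -b], [-b, a]] = [[0.1303, -0.0499],
 [-0.0499, 0.0892]].

Step 4 — quadratic form (x̄ - mu_0)^T · S^{-1} · (x̄ - mu_0):
  S^{-1} · (x̄ - mu_0) = (0.3222, -0.2403),
  (x̄ - mu_0)^T · [...] = (1.8333)·(0.3222) + (-1.6667)·(-0.2403) = 0.9912.

Step 5 — scale by n: T² = 6 · 0.9912 = 5.9471.

T² ≈ 5.9471


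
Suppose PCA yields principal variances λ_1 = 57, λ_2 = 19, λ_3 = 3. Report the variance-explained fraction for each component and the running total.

Step 1 — total variance = trace(Sigma) = Σ λ_i = 57 + 19 + 3 = 79.

Step 2 — fraction explained by component i = λ_i / Σ λ:
  PC1: 57/79 = 0.7215
  PC2: 19/79 = 0.2405
  PC3: 3/79 = 0.038

Step 3 — cumulative fraction after k components = (λ_1 + ... + λ_k) / Σ λ:
  k = 1: 57/79 = 0.7215
  k = 2: (57 + 19)/79 = 76/79 = 0.962
  k = 3: (57 + 19 + 3)/79 = 79/79 = 1

Summary (fraction, with percent):

explained: PC1 0.7215 (72.15%), PC2 0.2405 (24.05%), PC3 0.038 (3.8%);  cumulative: 0.7215, 0.962, 1


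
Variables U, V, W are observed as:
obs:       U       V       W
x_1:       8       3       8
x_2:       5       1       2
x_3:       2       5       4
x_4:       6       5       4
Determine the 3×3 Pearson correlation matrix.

Step 1 — column means:
  mean(U) = (8 + 5 + 2 + 6) / 4 = 21/4 = 5.25
  mean(V) = (3 + 1 + 5 + 5) / 4 = 14/4 = 3.5
  mean(W) = (8 + 2 + 4 + 4) / 4 = 18/4 = 4.5

Step 2 — sample variances and covariances s[i,j] = (1/(n-1)) · Σ_k (x_{k,i} - mean_i) · (x_{k,j} - mean_j), with n-1 = 3:
  s[U,U] = ((2.75)·(2.75) + (-0.25)·(-0.25) + (-3.25)·(-3.25) + (0.75)·(0.75)) / 3 = 18.75/3 = 6.25
  s[U,V] = ((2.75)·(-0.5) + (-0.25)·(-2.5) + (-3.25)·(1.5) + (0.75)·(1.5)) / 3 = -4.5/3 = -1.5
  s[U,W] = ((2.75)·(3.5) + (-0.25)·(-2.5) + (-3.25)·(-0.5) + (0.75)·(-0.5)) / 3 = 11.5/3 = 3.8333
  s[V,V] = ((-0.5)·(-0.5) + (-2.5)·(-2.5) + (1.5)·(1.5) + (1.5)·(1.5)) / 3 = 11/3 = 3.6667
  s[V,W] = ((-0.5)·(3.5) + (-2.5)·(-2.5) + (1.5)·(-0.5) + (1.5)·(-0.5)) / 3 = 3/3 = 1
  s[W,W] = ((3.5)·(3.5) + (-2.5)·(-2.5) + (-0.5)·(-0.5) + (-0.5)·(-0.5)) / 3 = 19/3 = 6.3333
  Sample standard deviations s_i = √(s[i,i]):
  s(U) = √(6.25) = 2.5
  s(V) = √(3.6667) = 1.9149
  s(W) = √(6.3333) = 2.5166

Step 3 — r_{ij} = s_{ij} / (s_i · s_j):
  r[U,U] = 1 (diagonal).
  r[U,V] = -1.5 / (2.5 · 1.9149) = -1.5 / 4.7871 = -0.3133
  r[U,W] = 3.8333 / (2.5 · 2.5166) = 3.8333 / 6.2915 = 0.6093
  r[V,V] = 1 (diagonal).
  r[V,W] = 1 / (1.9149 · 2.5166) = 1 / 4.8189 = 0.2075
  r[W,W] = 1 (diagonal).

R is symmetric with unit diagonal. Assembling:

R = [[1, -0.3133, 0.6093],
 [-0.3133, 1, 0.2075],
 [0.6093, 0.2075, 1]]


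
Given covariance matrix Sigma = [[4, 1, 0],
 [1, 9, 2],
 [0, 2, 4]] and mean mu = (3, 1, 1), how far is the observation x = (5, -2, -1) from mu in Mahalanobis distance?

Step 1 — centre the observation: (x - mu) = (2, -3, -2).

Step 2 — invert Sigma (cofactor / det for 3×3, or solve directly):
  Sigma^{-1} = [[0.2581, -0.0323, 0.0161],
 [-0.0323, 0.129, -0.0645],
 [0.0161, -0.0645, 0.2823]].

Step 3 — form the quadratic (x - mu)^T · Sigma^{-1} · (x - mu):
  Sigma^{-1} · (x - mu) = (0.5806, -0.3226, -0.3387).
  (x - mu)^T · [Sigma^{-1} · (x - mu)] = (2)·(0.5806) + (-3)·(-0.3226) + (-2)·(-0.3387) = 2.8065.

Step 4 — take square root: d = √(2.8065) ≈ 1.6752.

d(x, mu) = √(2.8065) ≈ 1.6752


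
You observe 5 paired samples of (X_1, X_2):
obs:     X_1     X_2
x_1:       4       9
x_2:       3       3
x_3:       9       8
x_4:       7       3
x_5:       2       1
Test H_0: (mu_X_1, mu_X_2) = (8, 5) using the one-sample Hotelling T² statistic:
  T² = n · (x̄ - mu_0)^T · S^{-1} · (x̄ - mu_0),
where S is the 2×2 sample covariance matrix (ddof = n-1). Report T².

Step 1 — sample mean vector:
  mean(X_1) = (4 + 3 + 9 + 7 + 2) / 5 = 25/5 = 5
  mean(X_2) = (9 + 3 + 8 + 3 + 1) / 5 = 24/5 = 4.8
  x̄ = (5, 4.8),  deviation x̄ - mu_0 = (5, 4.8) - (8, 5) = (-3, -0.2).

Step 2 — sample covariance matrix, S[i,j] = (1/(n-1)) · Σ_k (x_{k,i} - mean_i) · (x_{k,j} - mean_j), divisor n-1 = 4:
  S[X_1,X_1] = ((-1)·(-1) + (-2)·(-2) + (4)·(4) + (2)·(2) + (-3)·(-3)) / 4 = 34/4 = 8.5
  S[X_1,X_2] = ((-1)·(4.2) + (-2)·(-1.8) + (4)·(3.2) + (2)·(-1.8) + (-3)·(-3.8)) / 4 = 20/4 = 5
  S[X_2,X_2] = ((4.2)·(4.2) + (-1.8)·(-1.8) + (3.2)·(3.2) + (-1.8)·(-1.8) + (-3.8)·(-3.8)) / 4 = 48.8/4 = 12.2
  S = [[8.5, 5],
 [5, 12.2]].

Step 3 — invert S. det(S) = 8.5·12.2 - (5)² = 78.7.
  S^{-1} = (1/det) · [[d, -b], [-b, a]] = [[0.155, -0.0635],
 [-0.0635, 0.108]].

Step 4 — quadratic form (x̄ - mu_0)^T · S^{-1} · (x̄ - mu_0):
  S^{-1} · (x̄ - mu_0) = (-0.4524, 0.169),
  (x̄ - mu_0)^T · [...] = (-3)·(-0.4524) + (-0.2)·(0.169) = 1.3233.

Step 5 — scale by n: T² = 5 · 1.3233 = 6.6163.

T² ≈ 6.6163


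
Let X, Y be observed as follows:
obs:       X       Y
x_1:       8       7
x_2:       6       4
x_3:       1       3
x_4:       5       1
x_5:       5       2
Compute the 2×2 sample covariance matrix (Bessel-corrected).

Step 1 — column means:
  mean(X) = (8 + 6 + 1 + 5 + 5) / 5 = 25/5 = 5
  mean(Y) = (7 + 4 + 3 + 1 + 2) / 5 = 17/5 = 3.4

Step 2 — sample covariance S[i,j] = (1/(n-1)) · Σ_k (x_{k,i} - mean_i) · (x_{k,j} - mean_j), with n-1 = 4.
  S[X,X] = ((3)·(3) + (1)·(1) + (-4)·(-4) + (0)·(0) + (0)·(0)) / 4 = 26/4 = 6.5
  S[X,Y] = ((3)·(3.6) + (1)·(0.6) + (-4)·(-0.4) + (0)·(-2.4) + (0)·(-1.4)) / 4 = 13/4 = 3.25
  S[Y,Y] = ((3.6)·(3.6) + (0.6)·(0.6) + (-0.4)·(-0.4) + (-2.4)·(-2.4) + (-1.4)·(-1.4)) / 4 = 21.2/4 = 5.3

S is symmetric (S[j,i] = S[i,j]). Assembling:

S = [[6.5, 3.25],
 [3.25, 5.3]]


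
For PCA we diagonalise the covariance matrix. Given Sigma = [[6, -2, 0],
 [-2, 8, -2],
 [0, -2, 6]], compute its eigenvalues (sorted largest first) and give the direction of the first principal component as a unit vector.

Step 1 — characteristic polynomial p(λ) = det(λI - Sigma) = λ³ - tr·λ² + c_1·λ - det, where tr = trace, c_1 = sum of the principal 2×2 minors, det = det(Sigma):
  tr = 6 + 8 + 6 = 20,
  c_1 = (6·8 - (-2)²) + (6·6 - (0)²) + (8·6 - (-2)²) = 44 + 36 + 44 = 124,
  det = 6·(8·6 - (-2)²) - (-2)·((-2)·6 - (-2)·(0)) + (0)·((-2)·(-2) - 8·(0)) = 6·(44) - (-2)·(-12) + (0)·(4) = 240.
  So p(λ) = λ³ - 20λ² + 124λ - 240.
Step 2 — look for an integer root (rational root theorem: any rational root is an integer divisor of 240). Testing λ = 4:
  p(4) = 64 - 320 + 496 - 240 = 0  ✓
  Dividing out (λ - 4): p(λ) = (λ - 4)(λ² - 16λ + 60).
Step 3 — remaining eigenvalues from the quadratic λ² - 16λ + 60 = 0:
  Δ = 16² - 4·60 = 256 - 240 = 16,  λ = (16 ± √16)/2 = (16 ± 4)/2 = 10 or 6.
  Sorted: λ_1 = 10,  λ_2 = 6,  λ_3 = 4  (check: sum = 20 = tr ✓).

Step 4 — unit eigenvector for λ_1 = 10: v spans the null space of (Sigma - λ_1 I), whose rows are
  r_1 = (-4, -2, 0),  r_2 = (-2, -2, -2),  r_3 = (0, -2, -4).
  v is orthogonal to every row, so take v ∝ r_1 × r_2 = ((-2)·(-2) - (0)·(-2), (0)·(-2) - (-4)·(-2), (-4)·(-2) - (-2)·(-2)) = (4, -8, 4).
  Rescale (divide by 4): u = (1, -2, 1).
  ||u|| = √((1)² + (-2)² + (1)²) = √(6) ≈ 2.4495,  v_1 = u/||u|| ≈ (0.4082, -0.8165, 0.4082) (||v_1|| = 1).

λ_1 = 10,  λ_2 = 6,  λ_3 = 4;  v_1 ≈ (0.4082, -0.8165, 0.4082)


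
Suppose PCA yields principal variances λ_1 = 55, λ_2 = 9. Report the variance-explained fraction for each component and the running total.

Step 1 — total variance = trace(Sigma) = Σ λ_i = 55 + 9 = 64.

Step 2 — fraction explained by component i = λ_i / Σ λ:
  PC1: 55/64 = 0.8594
  PC2: 9/64 = 0.1406

Step 3 — cumulative fraction after k components = (λ_1 + ... + λ_k) / Σ λ:
  k = 1: 55/64 = 0.8594
  k = 2: (55 + 9)/64 = 64/64 = 1

Summary (fraction, with percent):

explained: PC1 0.8594 (85.94%), PC2 0.1406 (14.06%);  cumulative: 0.8594, 1


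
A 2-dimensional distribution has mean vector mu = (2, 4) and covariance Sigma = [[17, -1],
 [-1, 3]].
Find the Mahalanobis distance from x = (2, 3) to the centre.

Step 1 — centre the observation: (x - mu) = (0, -1).

Step 2 — invert Sigma. det(Sigma) = 17·3 - (-1)² = 50.
  Sigma^{-1} = (1/det) · [[d, -b], [-b, a]] = [[0.06, 0.02],
 [0.02, 0.34]].

Step 3 — form the quadratic (x - mu)^T · Sigma^{-1} · (x - mu):
  Sigma^{-1} · (x - mu) = (-0.02, -0.34).
  (x - mu)^T · [Sigma^{-1} · (x - mu)] = (0)·(-0.02) + (-1)·(-0.34) = 0.34.

Step 4 — take square root: d = √(0.34) ≈ 0.5831.

d(x, mu) = √(0.34) ≈ 0.5831


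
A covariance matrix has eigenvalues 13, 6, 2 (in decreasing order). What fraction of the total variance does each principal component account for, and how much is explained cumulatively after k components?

Step 1 — total variance = trace(Sigma) = Σ λ_i = 13 + 6 + 2 = 21.

Step 2 — fraction explained by component i = λ_i / Σ λ:
  PC1: 13/21 = 0.619
  PC2: 6/21 = 0.2857
  PC3: 2/21 = 0.0952

Step 3 — cumulative fraction after k components = (λ_1 + ... + λ_k) / Σ λ:
  k = 1: 13/21 = 0.619
  k = 2: (13 + 6)/21 = 19/21 = 0.9048
  k = 3: (13 + 6 + 2)/21 = 21/21 = 1

Summary (fraction, with percent):

explained: PC1 0.619 (61.9%), PC2 0.2857 (28.57%), PC3 0.0952 (9.52%);  cumulative: 0.619, 0.9048, 1


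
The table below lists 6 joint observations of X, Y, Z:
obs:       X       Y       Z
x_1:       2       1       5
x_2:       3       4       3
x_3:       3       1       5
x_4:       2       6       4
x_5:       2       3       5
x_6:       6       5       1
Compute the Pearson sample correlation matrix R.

Step 1 — column means:
  mean(X) = (2 + 3 + 3 + 2 + 2 + 6) / 6 = 18/6 = 3
  mean(Y) = (1 + 4 + 1 + 6 + 3 + 5) / 6 = 20/6 = 3.3333
  mean(Z) = (5 + 3 + 5 + 4 + 5 + 1) / 6 = 23/6 = 3.8333

Step 2 — sample variances and covariances s[i,j] = (1/(n-1)) · Σ_k (x_{k,i} - mean_i) · (x_{k,j} - mean_j), with n-1 = 5:
  s[X,X] = ((-1)·(-1) + (0)·(0) + (0)·(0) + (-1)·(-1) + (-1)·(-1) + (3)·(3)) / 5 = 12/5 = 2.4
  s[X,Y] = ((-1)·(-2.3333) + (0)·(0.6667) + (0)·(-2.3333) + (-1)·(2.6667) + (-1)·(-0.3333) + (3)·(1.6667)) / 5 = 5/5 = 1
  s[X,Z] = ((-1)·(1.1667) + (0)·(-0.8333) + (0)·(1.1667) + (-1)·(0.1667) + (-1)·(1.1667) + (3)·(-2.8333)) / 5 = -11/5 = -2.2
  s[Y,Y] = ((-2.3333)·(-2.3333) + (0.6667)·(0.6667) + (-2.3333)·(-2.3333) + (2.6667)·(2.6667) + (-0.3333)·(-0.3333) + (1.6667)·(1.6667)) / 5 = 21.3333/5 = 4.2667
  s[Y,Z] = ((-2.3333)·(1.1667) + (0.6667)·(-0.8333) + (-2.3333)·(1.1667) + (2.6667)·(0.1667) + (-0.3333)·(1.1667) + (1.6667)·(-2.8333)) / 5 = -10.6667/5 = -2.1333
  s[Z,Z] = ((1.1667)·(1.1667) + (-0.8333)·(-0.8333) + (1.1667)·(1.1667) + (0.1667)·(0.1667) + (1.1667)·(1.1667) + (-2.8333)·(-2.8333)) / 5 = 12.8333/5 = 2.5667
  Sample standard deviations s_i = √(s[i,i]):
  s(X) = √(2.4) = 1.5492
  s(Y) = √(4.2667) = 2.0656
  s(Z) = √(2.5667) = 1.6021

Step 3 — r_{ij} = s_{ij} / (s_i · s_j):
  r[X,X] = 1 (diagonal).
  r[X,Y] = 1 / (1.5492 · 2.0656) = 1 / 3.2 = 0.3125
  r[X,Z] = -2.2 / (1.5492 · 1.6021) = -2.2 / 2.4819 = -0.8864
  r[Y,Y] = 1 (diagonal).
  r[Y,Z] = -2.1333 / (2.0656 · 1.6021) = -2.1333 / 3.3092 = -0.6447
  r[Z,Z] = 1 (diagonal).

R is symmetric with unit diagonal. Assembling:

R = [[1, 0.3125, -0.8864],
 [0.3125, 1, -0.6447],
 [-0.8864, -0.6447, 1]]


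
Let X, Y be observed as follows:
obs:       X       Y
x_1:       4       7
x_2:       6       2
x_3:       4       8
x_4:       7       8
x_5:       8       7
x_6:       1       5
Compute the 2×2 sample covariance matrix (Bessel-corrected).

Step 1 — column means:
  mean(X) = (4 + 6 + 4 + 7 + 8 + 1) / 6 = 30/6 = 5
  mean(Y) = (7 + 2 + 8 + 8 + 7 + 5) / 6 = 37/6 = 6.1667

Step 2 — sample covariance S[i,j] = (1/(n-1)) · Σ_k (x_{k,i} - mean_i) · (x_{k,j} - mean_j), with n-1 = 5.
  S[X,X] = ((-1)·(-1) + (1)·(1) + (-1)·(-1) + (2)·(2) + (3)·(3) + (-4)·(-4)) / 5 = 32/5 = 6.4
  S[X,Y] = ((-1)·(0.8333) + (1)·(-4.1667) + (-1)·(1.8333) + (2)·(1.8333) + (3)·(0.8333) + (-4)·(-1.1667)) / 5 = 4/5 = 0.8
  S[Y,Y] = ((0.8333)·(0.8333) + (-4.1667)·(-4.1667) + (1.8333)·(1.8333) + (1.8333)·(1.8333) + (0.8333)·(0.8333) + (-1.1667)·(-1.1667)) / 5 = 26.8333/5 = 5.3667

S is symmetric (S[j,i] = S[i,j]). Assembling:

S = [[6.4, 0.8],
 [0.8, 5.3667]]


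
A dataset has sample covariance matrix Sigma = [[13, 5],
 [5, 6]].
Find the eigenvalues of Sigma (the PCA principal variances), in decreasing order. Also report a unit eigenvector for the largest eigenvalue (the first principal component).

Step 1 — characteristic polynomial of 2×2 Sigma:
  det(Sigma - λI) = λ² - trace · λ + det = 0.
  trace = 13 + 6 = 19, det = 13·6 - (5)² = 53.
Step 2 — discriminant:
  Δ = trace² - 4·det = 361 - 212 = 149.
Step 3 — eigenvalues:
  λ = (trace ± √Δ)/2 = (19 ± 12.2066)/2,
  λ_1 = 15.6033,  λ_2 = 3.3967.

Step 4 — unit eigenvector for λ_1: solve (Sigma - λ_1 I)v = 0. First row:
  (13 - 15.6033)·v_x + (5)·v_y = 0, i.e. (-2.6033)·v_x + (5)·v_y = 0,
  so v ∝ (b, λ_1 - a) = (5, 2.6033) = u.
  ||u|| = √((5)² + (2.6033)²) = √(31.7771) ≈ 5.6371,
  v_1 = u/||u|| ≈ (0.887, 0.4618) (||v_1|| = 1).

λ_1 = 15.6033,  λ_2 = 3.3967;  v_1 ≈ (0.887, 0.4618)


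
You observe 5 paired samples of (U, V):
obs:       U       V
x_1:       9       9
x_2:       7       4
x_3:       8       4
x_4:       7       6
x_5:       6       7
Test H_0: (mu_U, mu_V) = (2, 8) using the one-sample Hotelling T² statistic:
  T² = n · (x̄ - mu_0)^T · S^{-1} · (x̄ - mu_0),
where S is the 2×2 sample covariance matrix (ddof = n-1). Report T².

Step 1 — sample mean vector:
  mean(U) = (9 + 7 + 8 + 7 + 6) / 5 = 37/5 = 7.4
  mean(V) = (9 + 4 + 4 + 6 + 7) / 5 = 30/5 = 6
  x̄ = (7.4, 6),  deviation x̄ - mu_0 = (7.4, 6) - (2, 8) = (5.4, -2).

Step 2 — sample covariance matrix, S[i,j] = (1/(n-1)) · Σ_k (x_{k,i} - mean_i) · (x_{k,j} - mean_j), divisor n-1 = 4:
  S[U,U] = ((1.6)·(1.6) + (-0.4)·(-0.4) + (0.6)·(0.6) + (-0.4)·(-0.4) + (-1.4)·(-1.4)) / 4 = 5.2/4 = 1.3
  S[U,V] = ((1.6)·(3) + (-0.4)·(-2) + (0.6)·(-2) + (-0.4)·(0) + (-1.4)·(1)) / 4 = 3/4 = 0.75
  S[V,V] = ((3)·(3) + (-2)·(-2) + (-2)·(-2) + (0)·(0) + (1)·(1)) / 4 = 18/4 = 4.5
  S = [[1.3, 0.75],
 [0.75, 4.5]].

Step 3 — invert S. det(S) = 1.3·4.5 - (0.75)² = 5.2875.
  S^{-1} = (1/det) · [[d, -b], [-b, a]] = [[0.8511, -0.1418],
 [-0.1418, 0.2459]].

Step 4 — quadratic form (x̄ - mu_0)^T · S^{-1} · (x̄ - mu_0):
  S^{-1} · (x̄ - mu_0) = (4.8794, -1.2577),
  (x̄ - mu_0)^T · [...] = (5.4)·(4.8794) + (-2)·(-1.2577) = 28.8643.

Step 5 — scale by n: T² = 5 · 28.8643 = 144.3215.

T² ≈ 144.3215


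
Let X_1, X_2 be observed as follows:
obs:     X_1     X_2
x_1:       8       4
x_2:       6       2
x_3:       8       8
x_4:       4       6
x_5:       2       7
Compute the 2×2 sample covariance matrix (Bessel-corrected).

Step 1 — column means:
  mean(X_1) = (8 + 6 + 8 + 4 + 2) / 5 = 28/5 = 5.6
  mean(X_2) = (4 + 2 + 8 + 6 + 7) / 5 = 27/5 = 5.4

Step 2 — sample covariance S[i,j] = (1/(n-1)) · Σ_k (x_{k,i} - mean_i) · (x_{k,j} - mean_j), with n-1 = 4.
  S[X_1,X_1] = ((2.4)·(2.4) + (0.4)·(0.4) + (2.4)·(2.4) + (-1.6)·(-1.6) + (-3.6)·(-3.6)) / 4 = 27.2/4 = 6.8
  S[X_1,X_2] = ((2.4)·(-1.4) + (0.4)·(-3.4) + (2.4)·(2.6) + (-1.6)·(0.6) + (-3.6)·(1.6)) / 4 = -5.2/4 = -1.3
  S[X_2,X_2] = ((-1.4)·(-1.4) + (-3.4)·(-3.4) + (2.6)·(2.6) + (0.6)·(0.6) + (1.6)·(1.6)) / 4 = 23.2/4 = 5.8

S is symmetric (S[j,i] = S[i,j]). Assembling:

S = [[6.8, -1.3],
 [-1.3, 5.8]]


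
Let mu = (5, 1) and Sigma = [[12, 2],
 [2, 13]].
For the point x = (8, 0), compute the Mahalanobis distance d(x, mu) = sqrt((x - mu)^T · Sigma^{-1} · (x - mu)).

Step 1 — centre the observation: (x - mu) = (3, -1).

Step 2 — invert Sigma. det(Sigma) = 12·13 - (2)² = 152.
  Sigma^{-1} = (1/det) · [[d, -b], [-b, a]] = [[0.0855, -0.0132],
 [-0.0132, 0.0789]].

Step 3 — form the quadratic (x - mu)^T · Sigma^{-1} · (x - mu):
  Sigma^{-1} · (x - mu) = (0.2697, -0.1184).
  (x - mu)^T · [Sigma^{-1} · (x - mu)] = (3)·(0.2697) + (-1)·(-0.1184) = 0.9276.

Step 4 — take square root: d = √(0.9276) ≈ 0.9631.

d(x, mu) = √(0.9276) ≈ 0.9631


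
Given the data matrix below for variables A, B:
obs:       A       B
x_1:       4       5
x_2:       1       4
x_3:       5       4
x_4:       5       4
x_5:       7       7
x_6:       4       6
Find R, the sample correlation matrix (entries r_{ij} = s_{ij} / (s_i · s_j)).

Step 1 — column means:
  mean(A) = (4 + 1 + 5 + 5 + 7 + 4) / 6 = 26/6 = 4.3333
  mean(B) = (5 + 4 + 4 + 4 + 7 + 6) / 6 = 30/6 = 5

Step 2 — sample variances and covariances s[i,j] = (1/(n-1)) · Σ_k (x_{k,i} - mean_i) · (x_{k,j} - mean_j), with n-1 = 5:
  s[A,A] = ((-0.3333)·(-0.3333) + (-3.3333)·(-3.3333) + (0.6667)·(0.6667) + (0.6667)·(0.6667) + (2.6667)·(2.6667) + (-0.3333)·(-0.3333)) / 5 = 19.3333/5 = 3.8667
  s[A,B] = ((-0.3333)·(0) + (-3.3333)·(-1) + (0.6667)·(-1) + (0.6667)·(-1) + (2.6667)·(2) + (-0.3333)·(1)) / 5 = 7/5 = 1.4
  s[B,B] = ((0)·(0) + (-1)·(-1) + (-1)·(-1) + (-1)·(-1) + (2)·(2) + (1)·(1)) / 5 = 8/5 = 1.6
  Sample standard deviations s_i = √(s[i,i]):
  s(A) = √(3.8667) = 1.9664
  s(B) = √(1.6) = 1.2649

Step 3 — r_{ij} = s_{ij} / (s_i · s_j):
  r[A,A] = 1 (diagonal).
  r[A,B] = 1.4 / (1.9664 · 1.2649) = 1.4 / 2.4873 = 0.5629
  r[B,B] = 1 (diagonal).

R is symmetric with unit diagonal. Assembling:

R = [[1, 0.5629],
 [0.5629, 1]]


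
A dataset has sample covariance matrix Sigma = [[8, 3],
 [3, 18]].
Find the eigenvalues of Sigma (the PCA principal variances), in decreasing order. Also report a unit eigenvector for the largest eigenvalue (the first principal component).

Step 1 — characteristic polynomial of 2×2 Sigma:
  det(Sigma - λI) = λ² - trace · λ + det = 0.
  trace = 8 + 18 = 26, det = 8·18 - (3)² = 135.
Step 2 — discriminant:
  Δ = trace² - 4·det = 676 - 540 = 136.
Step 3 — eigenvalues:
  λ = (trace ± √Δ)/2 = (26 ± 11.6619)/2,
  λ_1 = 18.831,  λ_2 = 7.169.

Step 4 — unit eigenvector for λ_1: solve (Sigma - λ_1 I)v = 0. First row:
  (8 - 18.831)·v_x + (3)·v_y = 0, i.e. (-10.831)·v_x + (3)·v_y = 0,
  so v ∝ (b, λ_1 - a) = (3, 10.831) = u.
  ||u|| = √((3)² + (10.831)²) = √(126.3095) ≈ 11.2388,
  v_1 = u/||u|| ≈ (0.2669, 0.9637) (||v_1|| = 1).

λ_1 = 18.831,  λ_2 = 7.169;  v_1 ≈ (0.2669, 0.9637)


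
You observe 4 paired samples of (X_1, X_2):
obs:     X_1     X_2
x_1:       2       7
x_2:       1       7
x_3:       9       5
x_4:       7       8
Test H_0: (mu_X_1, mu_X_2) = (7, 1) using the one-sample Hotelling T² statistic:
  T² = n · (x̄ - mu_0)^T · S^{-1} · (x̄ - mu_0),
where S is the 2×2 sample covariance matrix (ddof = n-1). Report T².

Step 1 — sample mean vector:
  mean(X_1) = (2 + 1 + 9 + 7) / 4 = 19/4 = 4.75
  mean(X_2) = (7 + 7 + 5 + 8) / 4 = 27/4 = 6.75
  x̄ = (4.75, 6.75),  deviation x̄ - mu_0 = (4.75, 6.75) - (7, 1) = (-2.25, 5.75).

Step 2 — sample covariance matrix, S[i,j] = (1/(n-1)) · Σ_k (x_{k,i} - mean_i) · (x_{k,j} - mean_j), divisor n-1 = 3:
  S[X_1,X_1] = ((-2.75)·(-2.75) + (-3.75)·(-3.75) + (4.25)·(4.25) + (2.25)·(2.25)) / 3 = 44.75/3 = 14.9167
  S[X_1,X_2] = ((-2.75)·(0.25) + (-3.75)·(0.25) + (4.25)·(-1.75) + (2.25)·(1.25)) / 3 = -6.25/3 = -2.0833
  S[X_2,X_2] = ((0.25)·(0.25) + (0.25)·(0.25) + (-1.75)·(-1.75) + (1.25)·(1.25)) / 3 = 4.75/3 = 1.5833
  S = [[14.9167, -2.0833],
 [-2.0833, 1.5833]].

Step 3 — invert S. det(S) = 14.9167·1.5833 - (-2.0833)² = 19.2778.
  S^{-1} = (1/det) · [[d, -b], [-b, a]] = [[0.0821, 0.1081],
 [0.1081, 0.7738]].

Step 4 — quadratic form (x̄ - mu_0)^T · S^{-1} · (x̄ - mu_0):
  S^{-1} · (x̄ - mu_0) = (0.4366, 4.2061),
  (x̄ - mu_0)^T · [...] = (-2.25)·(0.4366) + (5.75)·(4.2061) = 23.2024.

Step 5 — scale by n: T² = 4 · 23.2024 = 92.8098.

T² ≈ 92.8098


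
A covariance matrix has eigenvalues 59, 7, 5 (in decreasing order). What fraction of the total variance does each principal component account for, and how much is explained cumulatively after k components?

Step 1 — total variance = trace(Sigma) = Σ λ_i = 59 + 7 + 5 = 71.

Step 2 — fraction explained by component i = λ_i / Σ λ:
  PC1: 59/71 = 0.831
  PC2: 7/71 = 0.0986
  PC3: 5/71 = 0.0704

Step 3 — cumulative fraction after k components = (λ_1 + ... + λ_k) / Σ λ:
  k = 1: 59/71 = 0.831
  k = 2: (59 + 7)/71 = 66/71 = 0.9296
  k = 3: (59 + 7 + 5)/71 = 71/71 = 1

Summary (fraction, with percent):

explained: PC1 0.831 (83.1%), PC2 0.0986 (9.86%), PC3 0.0704 (7.04%);  cumulative: 0.831, 0.9296, 1


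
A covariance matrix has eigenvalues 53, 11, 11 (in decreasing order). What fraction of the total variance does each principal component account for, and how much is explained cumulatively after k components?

Step 1 — total variance = trace(Sigma) = Σ λ_i = 53 + 11 + 11 = 75.

Step 2 — fraction explained by component i = λ_i / Σ λ:
  PC1: 53/75 = 0.7067
  PC2: 11/75 = 0.1467
  PC3: 11/75 = 0.1467

Step 3 — cumulative fraction after k components = (λ_1 + ... + λ_k) / Σ λ:
  k = 1: 53/75 = 0.7067
  k = 2: (53 + 11)/75 = 64/75 = 0.8533
  k = 3: (53 + 11 + 11)/75 = 75/75 = 1

Summary (fraction, with percent):

explained: PC1 0.7067 (70.67%), PC2 0.1467 (14.67%), PC3 0.1467 (14.67%);  cumulative: 0.7067, 0.8533, 1
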